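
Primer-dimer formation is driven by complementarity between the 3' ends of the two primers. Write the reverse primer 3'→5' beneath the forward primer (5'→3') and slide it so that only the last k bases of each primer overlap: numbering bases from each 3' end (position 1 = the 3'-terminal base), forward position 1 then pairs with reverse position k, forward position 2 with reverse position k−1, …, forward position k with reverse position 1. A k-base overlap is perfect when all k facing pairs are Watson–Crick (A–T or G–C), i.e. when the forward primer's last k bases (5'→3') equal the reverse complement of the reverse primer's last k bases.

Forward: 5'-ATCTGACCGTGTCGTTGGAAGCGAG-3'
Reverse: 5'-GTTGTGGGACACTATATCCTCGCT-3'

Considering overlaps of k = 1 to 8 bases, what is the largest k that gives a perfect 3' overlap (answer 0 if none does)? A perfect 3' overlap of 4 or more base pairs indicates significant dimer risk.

Longest perfect overlap: 6 complementary base pairs; significant dimer risk (threshold 4).

Last 8 bases (5'→3') — forward …GAAGCGAG, reverse …TCCTCGCT.
Reverse complement of the reverse primer's last 8 bases: AGCGAGGA; its first k bases are the reverse complement of the reverse primer's last k bases, so a perfect k-base overlap needs the forward primer's last k bases to equal them.
Comparing (forward last k vs required): k=1: G vs A ✗; k=2: AG vs AG ✓; k=3: GAG vs AGC ✗; k=4: CGAG vs AGCG ✗; k=5: GCGAG vs AGCGA ✗; k=6: AGCGAG vs AGCGAG ✓; k=7: AAGCGAG vs AGCGAGG ✗; k=8: GAAGCGAG vs AGCGAGGA ✗.
Perfect overlaps at k = 2, 6; the largest is 6.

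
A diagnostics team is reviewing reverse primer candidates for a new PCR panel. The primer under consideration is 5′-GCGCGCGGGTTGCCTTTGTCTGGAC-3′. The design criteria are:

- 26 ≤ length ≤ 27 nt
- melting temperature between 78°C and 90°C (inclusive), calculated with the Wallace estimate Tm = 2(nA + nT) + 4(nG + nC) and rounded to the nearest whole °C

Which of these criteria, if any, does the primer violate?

Base counts: A=1, T=7, G=10, C=7 (length 25).
length: length 25, outside 26–27 ✗
Tm: Tm = 2·8 + 4·17 = 84°C ✓

Fails: length.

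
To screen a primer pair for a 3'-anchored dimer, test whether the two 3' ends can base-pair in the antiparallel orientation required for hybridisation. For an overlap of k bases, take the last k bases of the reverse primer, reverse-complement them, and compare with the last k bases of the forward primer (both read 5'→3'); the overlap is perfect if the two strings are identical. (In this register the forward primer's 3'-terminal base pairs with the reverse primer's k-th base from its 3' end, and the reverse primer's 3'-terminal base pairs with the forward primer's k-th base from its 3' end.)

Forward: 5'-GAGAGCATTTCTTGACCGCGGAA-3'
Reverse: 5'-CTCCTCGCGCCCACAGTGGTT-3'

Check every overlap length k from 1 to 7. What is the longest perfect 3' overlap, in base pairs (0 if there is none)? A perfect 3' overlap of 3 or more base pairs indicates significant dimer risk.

Longest perfect overlap: 2 complementary base pairs; below the dimer-risk threshold (threshold 3).

Last 7 bases (5'→3') — forward …CGCGGAA, reverse …AGTGGTT.
Reverse complement of the reverse primer's last 7 bases: AACCACT; its first k bases are the reverse complement of the reverse primer's last k bases, so a perfect k-base overlap needs the forward primer's last k bases to equal them.
Comparing (forward last k vs required): k=1: A vs A ✓; k=2: AA vs AA ✓; k=3: GAA vs AAC ✗; k=4: GGAA vs AACC ✗; k=5: CGGAA vs AACCA ✗; k=6: GCGGAA vs AACCAC ✗; k=7: CGCGGAA vs AACCACT ✗.
Perfect overlaps at k = 1, 2; the largest is 2.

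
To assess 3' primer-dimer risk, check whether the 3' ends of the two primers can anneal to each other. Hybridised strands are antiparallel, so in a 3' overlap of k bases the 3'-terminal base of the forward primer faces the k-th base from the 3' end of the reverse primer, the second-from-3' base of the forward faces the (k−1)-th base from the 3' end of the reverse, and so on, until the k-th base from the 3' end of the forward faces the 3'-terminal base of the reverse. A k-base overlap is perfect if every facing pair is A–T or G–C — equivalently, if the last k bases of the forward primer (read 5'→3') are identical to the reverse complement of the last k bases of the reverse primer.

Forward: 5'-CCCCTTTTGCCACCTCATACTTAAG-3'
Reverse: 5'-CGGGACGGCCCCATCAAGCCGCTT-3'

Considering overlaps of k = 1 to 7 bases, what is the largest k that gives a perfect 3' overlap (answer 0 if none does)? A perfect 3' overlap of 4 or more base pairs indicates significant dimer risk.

Last 7 bases (5'→3') — forward …ACTTAAG, reverse …GCCGCTT.
Reverse complement of the reverse primer's last 7 bases: AAGCGGC; its first k bases are the reverse complement of the reverse primer's last k bases, so a perfect k-base overlap needs the forward primer's last k bases to equal them.
Comparing (forward last k vs required): k=1: G vs A ✗; k=2: AG vs AA ✗; k=3: AAG vs AAG ✓; k=4: TAAG vs AAGC ✗; k=5: TTAAG vs AAGCG ✗; k=6: CTTAAG vs AAGCGG ✗; k=7: ACTTAAG vs AAGCGGC ✗.
Only k = 3 is perfect, so the longest perfect 3' overlap is 3.

Longest perfect overlap: 3 complementary base pairs; below the dimer-risk threshold (threshold 4).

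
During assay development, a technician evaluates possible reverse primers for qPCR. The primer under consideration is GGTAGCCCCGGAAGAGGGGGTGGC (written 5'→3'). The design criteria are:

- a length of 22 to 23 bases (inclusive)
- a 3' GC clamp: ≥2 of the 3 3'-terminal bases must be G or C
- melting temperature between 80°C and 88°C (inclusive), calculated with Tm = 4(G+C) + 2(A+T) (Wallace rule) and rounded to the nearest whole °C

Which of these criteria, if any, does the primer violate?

Fails: length.

Base counts: A=4, T=2, G=13, C=5 (length 24).
length: length 24, outside 22–23 ✗
GC clamp: 3' end GGC has 3 G/C ✓
Tm: Tm = 2·6 + 4·18 = 84°C ✓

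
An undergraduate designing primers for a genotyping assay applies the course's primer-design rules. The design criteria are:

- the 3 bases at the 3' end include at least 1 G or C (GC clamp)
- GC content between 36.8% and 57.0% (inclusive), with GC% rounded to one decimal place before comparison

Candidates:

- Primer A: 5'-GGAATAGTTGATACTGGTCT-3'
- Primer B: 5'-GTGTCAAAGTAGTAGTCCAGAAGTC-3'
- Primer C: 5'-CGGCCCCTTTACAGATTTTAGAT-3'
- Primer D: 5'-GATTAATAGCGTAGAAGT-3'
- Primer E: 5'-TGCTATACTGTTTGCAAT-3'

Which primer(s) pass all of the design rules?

Primer A, Primer B and Primer C.

Primer A (20 nt, A=5 T=7 G=6 C=2): 3' end TCT has 1 G/C ✓; GC 8/20 = 40.0% ✓ — passes.
Primer B (25 nt, A=8 T=6 G=7 C=4): 3' end GTC has 2 G/C ✓; GC 11/25 = 44.0% ✓ — passes.
Primer C (23 nt, A=5 T=8 G=4 C=6): 3' end GAT has 1 G/C ✓; GC 10/23 = 43.5% ✓ — passes.
Primer D (18 nt, A=7 T=5 G=5 C=1): 3' end AGT has 1 G/C ✓; GC 6/18 = 33.3%, outside 36.8–57.0% ✗ — fails.
Primer E (18 nt, A=4 T=8 G=3 C=3): 3' end AAT has 0 G/C, need ≥1 ✗; GC 6/18 = 33.3%, outside 36.8–57.0% ✗ — fails.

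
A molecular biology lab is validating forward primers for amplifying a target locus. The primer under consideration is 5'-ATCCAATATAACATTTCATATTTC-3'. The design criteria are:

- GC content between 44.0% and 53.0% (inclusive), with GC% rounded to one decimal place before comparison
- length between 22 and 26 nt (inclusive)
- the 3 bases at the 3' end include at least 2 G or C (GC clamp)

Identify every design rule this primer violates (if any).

Fails: GC content, GC clamp.

Base counts: A=9, T=10, G=0, C=5 (length 24).
GC content: GC 5/24 = 20.8%, outside 44.0–53.0% ✗
length: length 24 ✓
GC clamp: 3' end TTC has 1 G/C, need ≥2 ✗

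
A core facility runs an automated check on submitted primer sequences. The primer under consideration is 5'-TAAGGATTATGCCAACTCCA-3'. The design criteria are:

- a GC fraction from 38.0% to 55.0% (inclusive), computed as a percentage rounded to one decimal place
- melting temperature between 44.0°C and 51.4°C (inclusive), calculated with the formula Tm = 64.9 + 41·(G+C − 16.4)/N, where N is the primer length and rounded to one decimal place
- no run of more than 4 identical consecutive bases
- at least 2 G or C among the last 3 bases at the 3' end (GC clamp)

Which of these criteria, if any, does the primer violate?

Base counts: A=7, T=5, G=3, C=5 (length 20).
GC content: GC 8/20 = 40.0% ✓
Tm: Tm = 64.9 + 41·(8 − 16.4)/20 = 47.7°C ✓
homopolymer run: longest run = 2 ✓
GC clamp: 3' end CCA has 2 G/C ✓

Meets all criteria.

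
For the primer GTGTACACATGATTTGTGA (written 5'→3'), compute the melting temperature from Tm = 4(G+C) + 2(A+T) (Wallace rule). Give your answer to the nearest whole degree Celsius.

52°C

Base counts: A=5, T=7, G=5, C=2 (length 19).
Tm = 2·(5+7) + 4·(5+2) = 2·12 + 4·7 = 24 + 28 = 52°C.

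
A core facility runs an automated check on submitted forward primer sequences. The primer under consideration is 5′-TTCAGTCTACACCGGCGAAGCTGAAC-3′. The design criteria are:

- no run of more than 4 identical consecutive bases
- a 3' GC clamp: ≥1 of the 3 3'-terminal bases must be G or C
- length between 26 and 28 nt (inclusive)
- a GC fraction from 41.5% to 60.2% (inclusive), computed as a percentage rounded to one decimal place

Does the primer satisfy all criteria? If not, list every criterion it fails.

Meets all criteria.

Base counts: A=7, T=5, G=6, C=8 (length 26).
homopolymer run: longest run = 2 ✓
GC clamp: 3' end AAC has 1 G/C ✓
length: length 26 ✓
GC content: GC 14/26 = 53.8% ✓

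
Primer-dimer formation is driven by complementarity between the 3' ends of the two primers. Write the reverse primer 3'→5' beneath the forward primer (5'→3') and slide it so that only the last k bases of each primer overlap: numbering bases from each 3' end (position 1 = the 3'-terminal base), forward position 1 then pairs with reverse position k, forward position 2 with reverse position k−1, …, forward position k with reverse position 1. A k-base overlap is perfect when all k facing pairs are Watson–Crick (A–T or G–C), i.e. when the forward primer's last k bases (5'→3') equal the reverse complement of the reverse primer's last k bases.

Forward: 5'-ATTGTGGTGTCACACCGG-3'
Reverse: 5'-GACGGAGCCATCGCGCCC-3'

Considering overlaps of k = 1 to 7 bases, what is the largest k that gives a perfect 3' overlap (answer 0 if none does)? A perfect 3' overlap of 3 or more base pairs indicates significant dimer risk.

Longest perfect overlap: 2 complementary base pairs; below the dimer-risk threshold (threshold 3).

Last 7 bases (5'→3') — forward …ACACCGG, reverse …CGCGCCC.
Reverse complement of the reverse primer's last 7 bases: GGGCGCG; its first k bases are the reverse complement of the reverse primer's last k bases, so a perfect k-base overlap needs the forward primer's last k bases to equal them.
Comparing (forward last k vs required): k=1: G vs G ✓; k=2: GG vs GG ✓; k=3: CGG vs GGG ✗; k=4: CCGG vs GGGC ✗; k=5: ACCGG vs GGGCG ✗; k=6: CACCGG vs GGGCGC ✗; k=7: ACACCGG vs GGGCGCG ✗.
Perfect overlaps at k = 1, 2; the largest is 2.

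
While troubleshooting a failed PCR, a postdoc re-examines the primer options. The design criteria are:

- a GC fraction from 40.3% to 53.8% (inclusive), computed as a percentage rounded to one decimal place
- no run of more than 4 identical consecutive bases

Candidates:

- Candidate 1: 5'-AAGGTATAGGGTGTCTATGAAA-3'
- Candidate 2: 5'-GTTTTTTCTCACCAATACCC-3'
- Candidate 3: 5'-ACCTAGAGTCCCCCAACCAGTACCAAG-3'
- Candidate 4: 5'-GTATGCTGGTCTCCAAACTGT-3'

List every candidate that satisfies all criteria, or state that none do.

Candidate 4 only.

Candidate 1 (22 nt, A=8 T=6 G=7 C=1): GC 8/22 = 36.4%, outside 40.3–53.8% ✗; longest run = 3 ✓ — fails.
Candidate 2 (20 nt, A=4 T=8 G=1 C=7): GC 8/20 = 40.0%, outside 40.3–53.8% ✗; longest run = 6, exceeds 4 ✗ — fails.
Candidate 3 (27 nt, A=9 T=3 G=4 C=11): GC 15/27 = 55.6%, outside 40.3–53.8% ✗; longest run = 5, exceeds 4 ✗ — fails.
Candidate 4 (21 nt, A=4 T=7 G=5 C=5): GC 10/21 = 47.6% ✓; longest run = 3 ✓ — passes.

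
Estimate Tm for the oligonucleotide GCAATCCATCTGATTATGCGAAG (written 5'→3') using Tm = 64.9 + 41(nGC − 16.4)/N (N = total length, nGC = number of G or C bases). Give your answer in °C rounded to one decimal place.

Base counts: A=7, T=6, G=5, C=5; G+C = 10, N = 23.
Tm = 64.9 + 41·(10 − 16.4)/23 = 64.9 + -262.40/23 = 53.5°C.

53.5°C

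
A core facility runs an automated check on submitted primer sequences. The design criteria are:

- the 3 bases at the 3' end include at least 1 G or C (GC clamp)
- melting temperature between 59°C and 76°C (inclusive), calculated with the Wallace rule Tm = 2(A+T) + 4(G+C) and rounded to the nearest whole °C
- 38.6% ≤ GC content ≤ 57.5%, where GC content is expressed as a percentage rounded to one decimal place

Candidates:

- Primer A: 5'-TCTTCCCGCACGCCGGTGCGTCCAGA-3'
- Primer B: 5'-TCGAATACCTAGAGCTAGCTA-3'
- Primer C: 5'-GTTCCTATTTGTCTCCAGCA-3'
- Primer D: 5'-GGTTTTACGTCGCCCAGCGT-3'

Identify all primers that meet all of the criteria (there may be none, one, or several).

Primer A (26 nt, A=3 T=5 G=7 C=11): 3' end AGA has 1 G/C ✓; Tm = 2·8 + 4·18 = 88°C, outside 59–76°C ✗; GC 18/26 = 69.2%, outside 38.6–57.5% ✗ — fails.
Primer B (21 nt, A=7 T=5 G=4 C=5): 3' end CTA has 1 G/C ✓; Tm = 2·12 + 4·9 = 60°C ✓; GC 9/21 = 42.9% ✓ — passes.
Primer C (20 nt, A=3 T=8 G=3 C=6): 3' end GCA has 2 G/C ✓; Tm = 2·11 + 4·9 = 58°C, outside 59–76°C ✗; GC 9/20 = 45.0% ✓ — fails.
Primer D (20 nt, A=2 T=6 G=6 C=6): 3' end CGT has 2 G/C ✓; Tm = 2·8 + 4·12 = 64°C ✓; GC 12/20 = 60.0%, outside 38.6–57.5% ✗ — fails.

Primer B only.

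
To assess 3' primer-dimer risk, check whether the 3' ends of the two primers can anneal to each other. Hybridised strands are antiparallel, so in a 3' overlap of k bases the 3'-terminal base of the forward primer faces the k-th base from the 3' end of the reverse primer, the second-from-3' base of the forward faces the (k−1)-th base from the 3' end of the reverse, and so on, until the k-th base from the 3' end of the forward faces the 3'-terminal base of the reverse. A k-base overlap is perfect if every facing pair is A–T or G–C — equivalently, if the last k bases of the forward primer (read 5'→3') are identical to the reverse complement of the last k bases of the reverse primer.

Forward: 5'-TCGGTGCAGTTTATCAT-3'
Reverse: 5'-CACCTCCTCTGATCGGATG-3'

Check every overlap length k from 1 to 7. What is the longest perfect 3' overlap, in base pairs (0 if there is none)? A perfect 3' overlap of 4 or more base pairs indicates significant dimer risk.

Last 7 bases (5'→3') — forward …TTATCAT, reverse …TCGGATG.
Reverse complement of the reverse primer's last 7 bases: CATCCGA; its first k bases are the reverse complement of the reverse primer's last k bases, so a perfect k-base overlap needs the forward primer's last k bases to equal them.
Comparing (forward last k vs required): k=1: T vs C ✗; k=2: AT vs CA ✗; k=3: CAT vs CAT ✓; k=4: TCAT vs CATC ✗; k=5: ATCAT vs CATCC ✗; k=6: TATCAT vs CATCCG ✗; k=7: TTATCAT vs CATCCGA ✗.
Only k = 3 is perfect, so the longest perfect 3' overlap is 3.

Longest perfect overlap: 3 complementary base pairs; below the dimer-risk threshold (threshold 4).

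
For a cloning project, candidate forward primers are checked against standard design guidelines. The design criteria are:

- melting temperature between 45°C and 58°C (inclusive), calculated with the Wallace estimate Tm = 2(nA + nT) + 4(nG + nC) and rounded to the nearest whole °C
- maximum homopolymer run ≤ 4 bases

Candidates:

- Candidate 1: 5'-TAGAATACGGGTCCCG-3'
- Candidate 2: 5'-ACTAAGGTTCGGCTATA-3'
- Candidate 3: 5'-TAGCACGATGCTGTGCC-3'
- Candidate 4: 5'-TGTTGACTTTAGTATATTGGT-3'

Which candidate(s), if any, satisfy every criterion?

Candidate 1, Candidate 2, Candidate 3 and Candidate 4.

Candidate 1 (16 nt, A=4 T=3 G=5 C=4): Tm = 2·7 + 4·9 = 50°C ✓; longest run = 3 ✓ — passes.
Candidate 2 (17 nt, A=5 T=5 G=4 C=3): Tm = 2·10 + 4·7 = 48°C ✓; longest run = 2 ✓ — passes.
Candidate 3 (17 nt, A=3 T=4 G=5 C=5): Tm = 2·7 + 4·10 = 54°C ✓; longest run = 2 ✓ — passes.
Candidate 4 (21 nt, A=4 T=11 G=5 C=1): Tm = 2·15 + 4·6 = 54°C ✓; longest run = 3 ✓ — passes.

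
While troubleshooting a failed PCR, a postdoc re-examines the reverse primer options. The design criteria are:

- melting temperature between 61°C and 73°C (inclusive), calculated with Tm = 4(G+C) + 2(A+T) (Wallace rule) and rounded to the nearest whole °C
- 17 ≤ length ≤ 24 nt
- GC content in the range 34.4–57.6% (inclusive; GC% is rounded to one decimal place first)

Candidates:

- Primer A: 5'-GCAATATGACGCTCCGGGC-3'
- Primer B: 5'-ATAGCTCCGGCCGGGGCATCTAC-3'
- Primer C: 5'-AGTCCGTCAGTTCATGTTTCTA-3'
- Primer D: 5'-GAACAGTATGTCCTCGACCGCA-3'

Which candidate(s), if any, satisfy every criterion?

Primer C and Primer D.

Primer A (19 nt, A=4 T=3 G=6 C=6): Tm = 2·7 + 4·12 = 62°C ✓; length 19 ✓; GC 12/19 = 63.2%, outside 34.4–57.6% ✗ — fails.
Primer B (23 nt, A=4 T=4 G=7 C=8): Tm = 2·8 + 4·15 = 76°C, outside 61–73°C ✗; length 23 ✓; GC 15/23 = 65.2%, outside 34.4–57.6% ✗ — fails.
Primer C (22 nt, A=4 T=9 G=4 C=5): Tm = 2·13 + 4·9 = 62°C ✓; length 22 ✓; GC 9/22 = 40.9% ✓ — passes.
Primer D (22 nt, A=6 T=4 G=5 C=7): Tm = 2·10 + 4·12 = 68°C ✓; length 22 ✓; GC 12/22 = 54.5% ✓ — passes.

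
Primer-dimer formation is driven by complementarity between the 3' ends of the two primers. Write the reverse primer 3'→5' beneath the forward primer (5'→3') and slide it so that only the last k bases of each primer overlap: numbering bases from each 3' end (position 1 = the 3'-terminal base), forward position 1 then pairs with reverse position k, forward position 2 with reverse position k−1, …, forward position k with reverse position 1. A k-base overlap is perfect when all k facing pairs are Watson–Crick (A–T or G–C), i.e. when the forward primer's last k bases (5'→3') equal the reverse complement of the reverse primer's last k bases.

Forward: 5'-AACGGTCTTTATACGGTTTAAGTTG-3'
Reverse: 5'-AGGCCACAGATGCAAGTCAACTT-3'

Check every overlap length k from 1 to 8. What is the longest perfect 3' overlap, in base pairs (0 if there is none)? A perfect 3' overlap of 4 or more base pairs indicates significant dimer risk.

Longest perfect overlap: 6 complementary base pairs; significant dimer risk (threshold 4).

Last 8 bases (5'→3') — forward …TTAAGTTG, reverse …GTCAACTT.
Reverse complement of the reverse primer's last 8 bases: AAGTTGAC; its first k bases are the reverse complement of the reverse primer's last k bases, so a perfect k-base overlap needs the forward primer's last k bases to equal them.
Comparing (forward last k vs required): k=1: G vs A ✗; k=2: TG vs AA ✗; k=3: TTG vs AAG ✗; k=4: GTTG vs AAGT ✗; k=5: AGTTG vs AAGTT ✗; k=6: AAGTTG vs AAGTTG ✓; k=7: TAAGTTG vs AAGTTGA ✗; k=8: TTAAGTTG vs AAGTTGAC ✗.
Only k = 6 is perfect, so the longest perfect 3' overlap is 6.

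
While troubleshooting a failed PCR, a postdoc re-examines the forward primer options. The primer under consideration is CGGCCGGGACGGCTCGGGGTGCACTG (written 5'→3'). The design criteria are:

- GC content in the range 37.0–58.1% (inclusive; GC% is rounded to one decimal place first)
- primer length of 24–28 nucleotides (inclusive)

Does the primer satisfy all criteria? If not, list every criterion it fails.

Base counts: A=2, T=3, G=13, C=8 (length 26).
GC content: GC 21/26 = 80.8%, outside 37.0–58.1% ✗
length: length 26 ✓

Fails: GC content.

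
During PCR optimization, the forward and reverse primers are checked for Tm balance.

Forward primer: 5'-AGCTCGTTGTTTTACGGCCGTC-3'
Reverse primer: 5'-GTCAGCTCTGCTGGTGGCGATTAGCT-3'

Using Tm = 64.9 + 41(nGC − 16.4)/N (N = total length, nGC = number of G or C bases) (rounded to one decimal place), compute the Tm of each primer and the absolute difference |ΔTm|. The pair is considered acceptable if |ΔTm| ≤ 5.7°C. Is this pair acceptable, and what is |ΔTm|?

Forward: G+C = 12, N = 22 → Tm = 64.9 + 41·(12 − 16.4)/22 = 56.7°C.
Reverse: G+C = 15, N = 26 → Tm = 64.9 + 41·(15 − 16.4)/26 = 62.7°C.
|ΔTm| = |56.7 − 62.7| = 6.0°C, > 5.7°C.

|ΔTm| = 6.0°C; the pair is not acceptable.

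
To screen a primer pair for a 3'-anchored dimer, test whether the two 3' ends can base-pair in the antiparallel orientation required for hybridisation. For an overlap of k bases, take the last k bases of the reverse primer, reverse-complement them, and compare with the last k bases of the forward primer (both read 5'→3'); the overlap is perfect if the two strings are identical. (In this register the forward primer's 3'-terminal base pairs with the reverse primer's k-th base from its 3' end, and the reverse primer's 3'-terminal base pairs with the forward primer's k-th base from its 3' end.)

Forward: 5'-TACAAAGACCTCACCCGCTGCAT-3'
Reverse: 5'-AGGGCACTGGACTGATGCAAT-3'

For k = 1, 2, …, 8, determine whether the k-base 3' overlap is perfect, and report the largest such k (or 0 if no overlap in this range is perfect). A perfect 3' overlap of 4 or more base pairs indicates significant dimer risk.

Longest perfect overlap: 2 complementary base pairs; below the dimer-risk threshold (threshold 4).

Last 8 bases (5'→3') — forward …CGCTGCAT, reverse …GATGCAAT.
Reverse complement of the reverse primer's last 8 bases: ATTGCATC; its first k bases are the reverse complement of the reverse primer's last k bases, so a perfect k-base overlap needs the forward primer's last k bases to equal them.
Comparing (forward last k vs required): k=1: T vs A ✗; k=2: AT vs AT ✓; k=3: CAT vs ATT ✗; k=4: GCAT vs ATTG ✗; k=5: TGCAT vs ATTGC ✗; k=6: CTGCAT vs ATTGCA ✗; k=7: GCTGCAT vs ATTGCAT ✗; k=8: CGCTGCAT vs ATTGCATC ✗.
Only k = 2 is perfect, so the longest perfect 3' overlap is 2.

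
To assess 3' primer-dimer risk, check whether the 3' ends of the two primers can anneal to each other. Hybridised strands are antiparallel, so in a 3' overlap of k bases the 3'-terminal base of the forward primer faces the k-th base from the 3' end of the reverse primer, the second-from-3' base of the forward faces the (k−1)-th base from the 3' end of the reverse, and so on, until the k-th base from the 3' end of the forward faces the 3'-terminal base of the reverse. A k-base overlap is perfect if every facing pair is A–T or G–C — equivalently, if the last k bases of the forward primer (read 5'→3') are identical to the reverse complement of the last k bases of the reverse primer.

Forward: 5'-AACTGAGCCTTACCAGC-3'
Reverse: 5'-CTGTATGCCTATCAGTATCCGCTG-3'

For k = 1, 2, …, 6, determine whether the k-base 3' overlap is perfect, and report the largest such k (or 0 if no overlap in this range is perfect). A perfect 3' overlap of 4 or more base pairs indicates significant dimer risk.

Last 6 bases (5'→3') — forward …ACCAGC, reverse …CCGCTG.
Reverse complement of the reverse primer's last 6 bases: CAGCGG; its first k bases are the reverse complement of the reverse primer's last k bases, so a perfect k-base overlap needs the forward primer's last k bases to equal them.
Comparing (forward last k vs required): k=1: C vs C ✓; k=2: GC vs CA ✗; k=3: AGC vs CAG ✗; k=4: CAGC vs CAGC ✓; k=5: CCAGC vs CAGCG ✗; k=6: ACCAGC vs CAGCGG ✗.
Perfect overlaps at k = 1, 4; the largest is 4.

Longest perfect overlap: 4 complementary base pairs; significant dimer risk (threshold 4).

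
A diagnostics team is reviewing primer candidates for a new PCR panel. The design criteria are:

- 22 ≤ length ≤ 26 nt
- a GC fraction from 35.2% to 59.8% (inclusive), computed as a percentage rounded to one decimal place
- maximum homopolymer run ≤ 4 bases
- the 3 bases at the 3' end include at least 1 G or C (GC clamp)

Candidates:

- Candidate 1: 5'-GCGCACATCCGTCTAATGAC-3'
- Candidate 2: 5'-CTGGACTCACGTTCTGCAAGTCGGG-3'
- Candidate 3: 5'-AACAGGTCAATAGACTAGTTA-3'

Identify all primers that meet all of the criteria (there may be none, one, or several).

Candidate 1 (20 nt, A=5 T=4 G=4 C=7): length 20, outside 22–26 ✗; GC 11/20 = 55.0% ✓; longest run = 2 ✓; 3' end GAC has 2 G/C ✓ — fails.
Candidate 2 (25 nt, A=4 T=6 G=8 C=7): length 25 ✓; GC 15/25 = 60.0%, outside 35.2–59.8% ✗; longest run = 3 ✓; 3' end GGG has 3 G/C ✓ — fails.
Candidate 3 (21 nt, A=9 T=5 G=4 C=3): length 21, outside 22–26 ✗; GC 7/21 = 33.3%, outside 35.2–59.8% ✗; longest run = 2 ✓; 3' end TTA has 0 G/C, need ≥1 ✗ — fails.

None of the candidates satisfy all criteria.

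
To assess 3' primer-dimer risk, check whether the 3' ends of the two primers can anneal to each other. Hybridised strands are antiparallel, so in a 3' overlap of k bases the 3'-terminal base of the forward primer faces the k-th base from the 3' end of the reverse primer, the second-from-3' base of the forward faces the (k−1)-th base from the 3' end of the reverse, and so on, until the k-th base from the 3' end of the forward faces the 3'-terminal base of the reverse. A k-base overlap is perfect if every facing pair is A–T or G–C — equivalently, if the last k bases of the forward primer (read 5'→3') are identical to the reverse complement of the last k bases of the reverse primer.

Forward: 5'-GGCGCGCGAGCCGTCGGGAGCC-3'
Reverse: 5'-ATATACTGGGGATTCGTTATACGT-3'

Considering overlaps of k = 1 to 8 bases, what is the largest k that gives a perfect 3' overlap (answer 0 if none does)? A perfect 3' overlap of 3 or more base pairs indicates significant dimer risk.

Last 8 bases (5'→3') — forward …CGGGAGCC, reverse …TTATACGT.
Reverse complement of the reverse primer's last 8 bases: ACGTATAA; its first k bases are the reverse complement of the reverse primer's last k bases, so a perfect k-base overlap needs the forward primer's last k bases to equal them.
Comparing (forward last k vs required): k=1: C vs A ✗; k=2: CC vs AC ✗; k=3: GCC vs ACG ✗; k=4: AGCC vs ACGT ✗; k=5: GAGCC vs ACGTA ✗; k=6: GGAGCC vs ACGTAT ✗; k=7: GGGAGCC vs ACGTATA ✗; k=8: CGGGAGCC vs ACGTATAA ✗.
No overlap length from 1 to 8 is perfect, so the longest perfect 3' overlap is 0.

Longest perfect overlap: 0 complementary base pairs; below the dimer-risk threshold (threshold 3).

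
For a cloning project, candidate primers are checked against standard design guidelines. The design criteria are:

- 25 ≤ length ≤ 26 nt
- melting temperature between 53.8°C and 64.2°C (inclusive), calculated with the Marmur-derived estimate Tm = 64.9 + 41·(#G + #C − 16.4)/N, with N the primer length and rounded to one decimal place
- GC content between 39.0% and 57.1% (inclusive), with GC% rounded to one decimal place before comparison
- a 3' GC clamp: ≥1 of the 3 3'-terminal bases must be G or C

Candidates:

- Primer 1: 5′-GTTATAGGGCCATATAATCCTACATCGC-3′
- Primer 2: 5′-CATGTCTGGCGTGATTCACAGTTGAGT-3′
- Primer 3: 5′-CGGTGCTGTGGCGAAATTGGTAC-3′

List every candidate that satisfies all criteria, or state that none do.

Primer 1 (28 nt, A=8 T=8 G=5 C=7): length 28, outside 25–26 ✗; Tm = 64.9 + 41·(12 − 16.4)/28 = 58.5°C ✓; GC 12/28 = 42.9% ✓; 3' end CGC has 3 G/C ✓ — fails.
Primer 2 (27 nt, A=5 T=9 G=8 C=5): length 27, outside 25–26 ✗; Tm = 64.9 + 41·(13 − 16.4)/27 = 59.7°C ✓; GC 13/27 = 48.1% ✓; 3' end AGT has 1 G/C ✓ — fails.
Primer 3 (23 nt, A=4 T=6 G=9 C=4): length 23, outside 25–26 ✗; Tm = 64.9 + 41·(13 − 16.4)/23 = 58.8°C ✓; GC 13/23 = 56.5% ✓; 3' end TAC has 1 G/C ✓ — fails.

None of the candidates satisfy all criteria.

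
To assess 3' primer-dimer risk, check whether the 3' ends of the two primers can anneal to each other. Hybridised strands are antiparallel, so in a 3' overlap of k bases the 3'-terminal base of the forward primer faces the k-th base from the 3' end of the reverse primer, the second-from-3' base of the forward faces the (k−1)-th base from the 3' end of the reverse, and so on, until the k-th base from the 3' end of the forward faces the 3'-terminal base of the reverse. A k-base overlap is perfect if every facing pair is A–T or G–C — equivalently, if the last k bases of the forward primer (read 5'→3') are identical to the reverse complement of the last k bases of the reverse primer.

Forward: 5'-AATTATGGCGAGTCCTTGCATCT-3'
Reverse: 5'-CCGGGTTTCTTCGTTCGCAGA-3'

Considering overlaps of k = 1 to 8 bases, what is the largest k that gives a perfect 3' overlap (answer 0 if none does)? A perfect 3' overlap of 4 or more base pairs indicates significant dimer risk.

Longest perfect overlap: 3 complementary base pairs; below the dimer-risk threshold (threshold 4).

Last 8 bases (5'→3') — forward …TTGCATCT, reverse …TTCGCAGA.
Reverse complement of the reverse primer's last 8 bases: TCTGCGAA; its first k bases are the reverse complement of the reverse primer's last k bases, so a perfect k-base overlap needs the forward primer's last k bases to equal them.
Comparing (forward last k vs required): k=1: T vs T ✓; k=2: CT vs TC ✗; k=3: TCT vs TCT ✓; k=4: ATCT vs TCTG ✗; k=5: CATCT vs TCTGC ✗; k=6: GCATCT vs TCTGCG ✗; k=7: TGCATCT vs TCTGCGA ✗; k=8: TTGCATCT vs TCTGCGAA ✗.
Perfect overlaps at k = 1, 3; the largest is 3.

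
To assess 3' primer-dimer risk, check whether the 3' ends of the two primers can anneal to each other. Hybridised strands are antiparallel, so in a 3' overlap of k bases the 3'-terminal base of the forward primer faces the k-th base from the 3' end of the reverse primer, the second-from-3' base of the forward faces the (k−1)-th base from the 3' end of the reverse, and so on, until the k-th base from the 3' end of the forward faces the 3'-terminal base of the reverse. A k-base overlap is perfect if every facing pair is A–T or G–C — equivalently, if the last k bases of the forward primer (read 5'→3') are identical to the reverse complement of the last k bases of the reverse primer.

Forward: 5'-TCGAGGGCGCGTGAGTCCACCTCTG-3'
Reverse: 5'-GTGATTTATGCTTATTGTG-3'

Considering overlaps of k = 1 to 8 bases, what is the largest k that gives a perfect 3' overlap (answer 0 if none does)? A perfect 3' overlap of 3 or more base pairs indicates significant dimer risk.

Last 8 bases (5'→3') — forward …CACCTCTG, reverse …TTATTGTG.
Reverse complement of the reverse primer's last 8 bases: CACAATAA; its first k bases are the reverse complement of the reverse primer's last k bases, so a perfect k-base overlap needs the forward primer's last k bases to equal them.
Comparing (forward last k vs required): k=1: G vs C ✗; k=2: TG vs CA ✗; k=3: CTG vs CAC ✗; k=4: TCTG vs CACA ✗; k=5: CTCTG vs CACAA ✗; k=6: CCTCTG vs CACAAT ✗; k=7: ACCTCTG vs CACAATA ✗; k=8: CACCTCTG vs CACAATAA ✗.
No overlap length from 1 to 8 is perfect, so the longest perfect 3' overlap is 0.

Longest perfect overlap: 0 complementary base pairs; below the dimer-risk threshold (threshold 3).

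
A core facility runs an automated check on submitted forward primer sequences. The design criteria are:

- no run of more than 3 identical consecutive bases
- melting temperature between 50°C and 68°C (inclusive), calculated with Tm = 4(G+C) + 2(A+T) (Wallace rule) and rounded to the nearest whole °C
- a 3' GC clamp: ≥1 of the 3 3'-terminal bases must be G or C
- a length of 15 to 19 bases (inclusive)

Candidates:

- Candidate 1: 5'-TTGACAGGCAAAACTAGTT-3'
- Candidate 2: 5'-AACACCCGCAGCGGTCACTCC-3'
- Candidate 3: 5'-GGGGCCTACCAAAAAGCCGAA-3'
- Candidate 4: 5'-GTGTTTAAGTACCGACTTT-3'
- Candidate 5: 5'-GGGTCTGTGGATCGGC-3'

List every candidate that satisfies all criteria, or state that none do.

Candidate 1 (19 nt, A=7 T=5 G=4 C=3): longest run = 4, exceeds 3 ✗; Tm = 2·12 + 4·7 = 52°C ✓; 3' end GTT has 1 G/C ✓; length 19 ✓ — fails.
Candidate 2 (21 nt, A=5 T=2 G=4 C=10): longest run = 3 ✓; Tm = 2·7 + 4·14 = 70°C, outside 50–68°C ✗; 3' end TCC has 2 G/C ✓; length 21, outside 15–19 ✗ — fails.
Candidate 3 (21 nt, A=8 T=1 G=6 C=6): longest run = 5, exceeds 3 ✗; Tm = 2·9 + 4·12 = 66°C ✓; 3' end GAA has 1 G/C ✓; length 21, outside 15–19 ✗ — fails.
Candidate 4 (19 nt, A=4 T=8 G=4 C=3): longest run = 3 ✓; Tm = 2·12 + 4·7 = 52°C ✓; 3' end TTT has 0 G/C, need ≥1 ✗; length 19 ✓ — fails.
Candidate 5 (16 nt, A=1 T=4 G=8 C=3): longest run = 3 ✓; Tm = 2·5 + 4·11 = 54°C ✓; 3' end GGC has 3 G/C ✓; length 16 ✓ — passes.

Candidate 5 only.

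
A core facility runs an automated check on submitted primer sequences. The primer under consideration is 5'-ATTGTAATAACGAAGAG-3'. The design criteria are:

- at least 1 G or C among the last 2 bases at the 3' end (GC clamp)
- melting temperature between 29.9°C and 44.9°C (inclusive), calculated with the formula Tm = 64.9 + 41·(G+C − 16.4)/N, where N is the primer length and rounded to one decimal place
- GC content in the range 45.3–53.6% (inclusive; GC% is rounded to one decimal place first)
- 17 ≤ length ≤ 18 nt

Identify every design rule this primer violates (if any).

Fails: GC content.

Base counts: A=8, T=4, G=4, C=1 (length 17).
GC clamp: 3' end AG has 1 G/C ✓
Tm: Tm = 64.9 + 41·(5 − 16.4)/17 = 37.4°C ✓
GC content: GC 5/17 = 29.4%, outside 45.3–53.6% ✗
length: length 17 ✓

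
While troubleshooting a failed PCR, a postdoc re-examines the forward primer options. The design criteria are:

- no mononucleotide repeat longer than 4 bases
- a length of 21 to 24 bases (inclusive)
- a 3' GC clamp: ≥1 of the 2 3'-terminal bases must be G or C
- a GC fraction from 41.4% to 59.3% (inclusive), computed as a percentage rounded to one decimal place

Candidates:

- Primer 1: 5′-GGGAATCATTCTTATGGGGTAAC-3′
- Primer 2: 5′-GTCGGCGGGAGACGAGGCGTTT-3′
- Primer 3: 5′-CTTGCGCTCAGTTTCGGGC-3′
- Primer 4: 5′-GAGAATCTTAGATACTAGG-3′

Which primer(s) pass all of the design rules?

Primer 1 (23 nt, A=6 T=7 G=7 C=3): longest run = 4 ✓; length 23 ✓; 3' end AC has 1 G/C ✓; GC 10/23 = 43.5% ✓ — passes.
Primer 2 (22 nt, A=3 T=4 G=11 C=4): longest run = 3 ✓; length 22 ✓; 3' end TT has 0 G/C, need ≥1 ✗; GC 15/22 = 68.2%, outside 41.4–59.3% ✗ — fails.
Primer 3 (19 nt, A=1 T=6 G=6 C=6): longest run = 3 ✓; length 19, outside 21–24 ✗; 3' end GC has 2 G/C ✓; GC 12/19 = 63.2%, outside 41.4–59.3% ✗ — fails.
Primer 4 (19 nt, A=7 T=5 G=5 C=2): longest run = 2 ✓; length 19, outside 21–24 ✗; 3' end GG has 2 G/C ✓; GC 7/19 = 36.8%, outside 41.4–59.3% ✗ — fails.

Primer 1 only.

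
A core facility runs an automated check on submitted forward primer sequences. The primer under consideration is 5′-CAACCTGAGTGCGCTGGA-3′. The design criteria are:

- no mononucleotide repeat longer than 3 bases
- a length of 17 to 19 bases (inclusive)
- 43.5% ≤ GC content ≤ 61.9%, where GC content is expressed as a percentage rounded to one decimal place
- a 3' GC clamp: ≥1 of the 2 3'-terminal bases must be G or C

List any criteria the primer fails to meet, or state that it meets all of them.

Meets all criteria.

Base counts: A=4, T=3, G=6, C=5 (length 18).
homopolymer run: longest run = 2 ✓
length: length 18 ✓
GC content: GC 11/18 = 61.1% ✓
GC clamp: 3' end GA has 1 G/C ✓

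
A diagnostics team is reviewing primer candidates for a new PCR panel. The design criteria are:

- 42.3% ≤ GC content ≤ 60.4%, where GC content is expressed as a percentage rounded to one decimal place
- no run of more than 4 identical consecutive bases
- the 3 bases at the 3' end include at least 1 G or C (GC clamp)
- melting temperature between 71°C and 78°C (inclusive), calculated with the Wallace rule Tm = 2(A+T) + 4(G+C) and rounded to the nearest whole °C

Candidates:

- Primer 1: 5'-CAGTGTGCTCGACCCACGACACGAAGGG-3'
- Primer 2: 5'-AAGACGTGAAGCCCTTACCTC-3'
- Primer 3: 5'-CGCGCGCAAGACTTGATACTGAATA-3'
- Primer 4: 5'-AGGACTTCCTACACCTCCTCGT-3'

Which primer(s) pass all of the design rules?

Primer 1 (28 nt, A=7 T=3 G=9 C=9): GC 18/28 = 64.3%, outside 42.3–60.4% ✗; longest run = 3 ✓; 3' end GGG has 3 G/C ✓; Tm = 2·10 + 4·18 = 92°C, outside 71–78°C ✗ — fails.
Primer 2 (21 nt, A=6 T=4 G=4 C=7): GC 11/21 = 52.4% ✓; longest run = 3 ✓; 3' end CTC has 2 G/C ✓; Tm = 2·10 + 4·11 = 64°C, outside 71–78°C ✗ — fails.
Primer 3 (25 nt, A=8 T=5 G=6 C=6): GC 12/25 = 48.0% ✓; longest run = 2 ✓; 3' end ATA has 0 G/C, need ≥1 ✗; Tm = 2·13 + 4·12 = 74°C ✓ — fails.
Primer 4 (22 nt, A=4 T=6 G=3 C=9): GC 12/22 = 54.5% ✓; longest run = 2 ✓; 3' end CGT has 2 G/C ✓; Tm = 2·10 + 4·12 = 68°C, outside 71–78°C ✗ — fails.

None of the candidates satisfy all criteria.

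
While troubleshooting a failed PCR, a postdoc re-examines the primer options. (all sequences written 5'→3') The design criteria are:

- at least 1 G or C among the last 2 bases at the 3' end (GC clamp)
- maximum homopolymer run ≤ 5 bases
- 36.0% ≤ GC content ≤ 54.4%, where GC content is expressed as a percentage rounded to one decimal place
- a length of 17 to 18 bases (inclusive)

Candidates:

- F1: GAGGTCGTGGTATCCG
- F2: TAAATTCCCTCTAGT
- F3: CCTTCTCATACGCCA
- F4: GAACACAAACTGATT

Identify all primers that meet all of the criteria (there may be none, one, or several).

None of the candidates satisfy all criteria.

F1 (16 nt, A=2 T=4 G=7 C=3): 3' end CG has 2 G/C ✓; longest run = 2 ✓; GC 10/16 = 62.5%, outside 36.0–54.4% ✗; length 16, outside 17–18 ✗ — fails.
F2 (15 nt, A=4 T=6 G=1 C=4): 3' end GT has 1 G/C ✓; longest run = 3 ✓; GC 5/15 = 33.3%, outside 36.0–54.4% ✗; length 15, outside 17–18 ✗ — fails.
F3 (15 nt, A=3 T=4 G=1 C=7): 3' end CA has 1 G/C ✓; longest run = 2 ✓; GC 8/15 = 53.3% ✓; length 15, outside 17–18 ✗ — fails.
F4 (15 nt, A=7 T=3 G=2 C=3): 3' end TT has 0 G/C, need ≥1 ✗; longest run = 3 ✓; GC 5/15 = 33.3%, outside 36.0–54.4% ✗; length 15, outside 17–18 ✗ — fails.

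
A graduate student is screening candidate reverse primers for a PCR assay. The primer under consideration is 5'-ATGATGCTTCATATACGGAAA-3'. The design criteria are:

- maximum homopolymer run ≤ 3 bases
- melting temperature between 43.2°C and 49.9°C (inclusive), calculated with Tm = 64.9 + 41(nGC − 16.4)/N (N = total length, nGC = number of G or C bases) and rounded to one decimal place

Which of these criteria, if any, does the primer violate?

Meets all criteria.

Base counts: A=8, T=6, G=4, C=3 (length 21).
homopolymer run: longest run = 3 ✓
Tm: Tm = 64.9 + 41·(7 − 16.4)/21 = 46.5°C ✓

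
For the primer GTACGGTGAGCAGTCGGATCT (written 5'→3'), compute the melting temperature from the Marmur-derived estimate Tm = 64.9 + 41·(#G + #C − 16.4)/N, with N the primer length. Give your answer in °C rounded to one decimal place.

56.3°C

Base counts: A=4, T=5, G=8, C=4; G+C = 12, N = 21.
Tm = 64.9 + 41·(12 − 16.4)/21 = 64.9 + -180.40/21 = 56.3°C.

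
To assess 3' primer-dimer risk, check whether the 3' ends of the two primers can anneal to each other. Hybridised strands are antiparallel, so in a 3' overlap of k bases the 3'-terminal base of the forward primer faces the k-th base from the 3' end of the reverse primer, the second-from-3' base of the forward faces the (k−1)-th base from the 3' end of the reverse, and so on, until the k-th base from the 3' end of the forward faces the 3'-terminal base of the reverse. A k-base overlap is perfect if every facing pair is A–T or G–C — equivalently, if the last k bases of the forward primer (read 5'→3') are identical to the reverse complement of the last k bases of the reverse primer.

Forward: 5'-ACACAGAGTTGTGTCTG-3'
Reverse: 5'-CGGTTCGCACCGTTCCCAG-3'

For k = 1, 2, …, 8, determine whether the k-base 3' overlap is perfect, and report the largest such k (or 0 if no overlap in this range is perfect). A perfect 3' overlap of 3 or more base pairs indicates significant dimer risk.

Last 8 bases (5'→3') — forward …TGTGTCTG, reverse …GTTCCCAG.
Reverse complement of the reverse primer's last 8 bases: CTGGGAAC; its first k bases are the reverse complement of the reverse primer's last k bases, so a perfect k-base overlap needs the forward primer's last k bases to equal them.
Comparing (forward last k vs required): k=1: G vs C ✗; k=2: TG vs CT ✗; k=3: CTG vs CTG ✓; k=4: TCTG vs CTGG ✗; k=5: GTCTG vs CTGGG ✗; k=6: TGTCTG vs CTGGGA ✗; k=7: GTGTCTG vs CTGGGAA ✗; k=8: TGTGTCTG vs CTGGGAAC ✗.
Only k = 3 is perfect, so the longest perfect 3' overlap is 3.

Longest perfect overlap: 3 complementary base pairs; significant dimer risk (threshold 3).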